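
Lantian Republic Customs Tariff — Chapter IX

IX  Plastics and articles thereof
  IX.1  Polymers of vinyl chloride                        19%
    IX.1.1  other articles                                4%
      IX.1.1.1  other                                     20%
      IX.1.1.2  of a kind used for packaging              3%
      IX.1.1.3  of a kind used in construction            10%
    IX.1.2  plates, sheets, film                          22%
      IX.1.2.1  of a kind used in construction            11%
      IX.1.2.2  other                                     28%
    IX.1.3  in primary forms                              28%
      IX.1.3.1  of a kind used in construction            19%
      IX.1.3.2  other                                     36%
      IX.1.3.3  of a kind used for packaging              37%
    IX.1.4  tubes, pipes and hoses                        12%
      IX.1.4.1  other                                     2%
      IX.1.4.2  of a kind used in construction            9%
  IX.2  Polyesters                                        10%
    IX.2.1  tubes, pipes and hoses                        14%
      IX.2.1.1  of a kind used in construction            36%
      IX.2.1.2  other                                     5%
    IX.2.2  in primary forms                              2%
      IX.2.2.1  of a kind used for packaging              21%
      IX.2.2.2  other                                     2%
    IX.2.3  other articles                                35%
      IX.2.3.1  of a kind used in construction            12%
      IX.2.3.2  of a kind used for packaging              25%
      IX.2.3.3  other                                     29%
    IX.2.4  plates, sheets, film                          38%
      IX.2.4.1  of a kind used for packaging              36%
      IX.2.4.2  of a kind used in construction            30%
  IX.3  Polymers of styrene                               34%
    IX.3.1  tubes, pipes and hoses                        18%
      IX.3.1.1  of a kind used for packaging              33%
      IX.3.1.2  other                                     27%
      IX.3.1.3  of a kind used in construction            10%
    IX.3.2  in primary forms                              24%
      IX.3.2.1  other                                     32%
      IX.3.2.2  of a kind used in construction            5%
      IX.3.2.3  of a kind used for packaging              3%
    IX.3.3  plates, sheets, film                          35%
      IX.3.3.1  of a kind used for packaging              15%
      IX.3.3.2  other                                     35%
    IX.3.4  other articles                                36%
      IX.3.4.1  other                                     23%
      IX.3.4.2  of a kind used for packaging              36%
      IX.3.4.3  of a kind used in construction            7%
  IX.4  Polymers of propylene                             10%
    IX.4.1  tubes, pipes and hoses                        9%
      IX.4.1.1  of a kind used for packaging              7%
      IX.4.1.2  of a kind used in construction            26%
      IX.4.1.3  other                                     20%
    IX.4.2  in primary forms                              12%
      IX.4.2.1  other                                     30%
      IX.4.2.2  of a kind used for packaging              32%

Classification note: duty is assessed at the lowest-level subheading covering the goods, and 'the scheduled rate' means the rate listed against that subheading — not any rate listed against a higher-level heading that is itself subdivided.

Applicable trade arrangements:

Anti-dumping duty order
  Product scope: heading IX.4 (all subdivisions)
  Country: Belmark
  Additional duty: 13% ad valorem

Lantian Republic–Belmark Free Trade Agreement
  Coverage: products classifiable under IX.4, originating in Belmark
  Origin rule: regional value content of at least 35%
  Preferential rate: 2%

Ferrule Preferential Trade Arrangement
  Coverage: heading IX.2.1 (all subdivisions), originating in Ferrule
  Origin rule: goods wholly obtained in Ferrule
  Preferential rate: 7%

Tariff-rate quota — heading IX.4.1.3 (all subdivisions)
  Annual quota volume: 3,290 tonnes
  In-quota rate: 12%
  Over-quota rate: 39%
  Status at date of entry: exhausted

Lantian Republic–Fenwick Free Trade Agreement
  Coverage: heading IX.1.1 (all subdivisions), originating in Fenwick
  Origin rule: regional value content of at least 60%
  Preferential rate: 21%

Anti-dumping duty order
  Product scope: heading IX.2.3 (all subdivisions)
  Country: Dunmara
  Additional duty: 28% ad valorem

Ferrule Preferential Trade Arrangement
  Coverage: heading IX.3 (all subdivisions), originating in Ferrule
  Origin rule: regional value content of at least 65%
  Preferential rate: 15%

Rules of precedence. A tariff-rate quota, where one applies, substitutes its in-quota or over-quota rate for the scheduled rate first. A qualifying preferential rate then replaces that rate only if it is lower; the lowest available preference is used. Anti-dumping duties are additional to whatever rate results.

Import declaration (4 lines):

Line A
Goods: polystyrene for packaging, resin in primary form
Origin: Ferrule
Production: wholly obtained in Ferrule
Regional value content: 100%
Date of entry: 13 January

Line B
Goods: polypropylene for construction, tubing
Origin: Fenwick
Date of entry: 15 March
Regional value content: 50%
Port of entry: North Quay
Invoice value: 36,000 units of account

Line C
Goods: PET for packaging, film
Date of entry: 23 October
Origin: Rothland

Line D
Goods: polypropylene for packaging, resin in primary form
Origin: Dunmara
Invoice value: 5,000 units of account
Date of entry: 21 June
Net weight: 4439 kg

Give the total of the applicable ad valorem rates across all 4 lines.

Line A: polystyrene → IX.3; resin in primary form → IX.3.2; for packaging → IX.3.2.3. Scheduled 3%. Ferrule agreement on IX.2.1: IX.3.2.3 not covered; Ferrule agreement on IX.3: RVC ≥ 65% → 15% available; preference 15% not lower than 3% → no reduction. → 3%.
Line B: polypropylene → IX.4; tubing → IX.4.1; for construction → IX.4.1.2. Scheduled 26%. Fenwick agreement on IX.1.1: IX.4.1.2 not covered. → 26%.
Line C: PET → IX.2; film → IX.2.4; for packaging → IX.2.4.1. Scheduled 36%. No special measure applies. → 36%.
Line D: polypropylene → IX.4; resin in primary form → IX.4.2; for packaging → IX.4.2.2. Scheduled 32%. No special measure applies. → 32%.
Sum: 3% + 26% + 36% + 32% = 97%.

97%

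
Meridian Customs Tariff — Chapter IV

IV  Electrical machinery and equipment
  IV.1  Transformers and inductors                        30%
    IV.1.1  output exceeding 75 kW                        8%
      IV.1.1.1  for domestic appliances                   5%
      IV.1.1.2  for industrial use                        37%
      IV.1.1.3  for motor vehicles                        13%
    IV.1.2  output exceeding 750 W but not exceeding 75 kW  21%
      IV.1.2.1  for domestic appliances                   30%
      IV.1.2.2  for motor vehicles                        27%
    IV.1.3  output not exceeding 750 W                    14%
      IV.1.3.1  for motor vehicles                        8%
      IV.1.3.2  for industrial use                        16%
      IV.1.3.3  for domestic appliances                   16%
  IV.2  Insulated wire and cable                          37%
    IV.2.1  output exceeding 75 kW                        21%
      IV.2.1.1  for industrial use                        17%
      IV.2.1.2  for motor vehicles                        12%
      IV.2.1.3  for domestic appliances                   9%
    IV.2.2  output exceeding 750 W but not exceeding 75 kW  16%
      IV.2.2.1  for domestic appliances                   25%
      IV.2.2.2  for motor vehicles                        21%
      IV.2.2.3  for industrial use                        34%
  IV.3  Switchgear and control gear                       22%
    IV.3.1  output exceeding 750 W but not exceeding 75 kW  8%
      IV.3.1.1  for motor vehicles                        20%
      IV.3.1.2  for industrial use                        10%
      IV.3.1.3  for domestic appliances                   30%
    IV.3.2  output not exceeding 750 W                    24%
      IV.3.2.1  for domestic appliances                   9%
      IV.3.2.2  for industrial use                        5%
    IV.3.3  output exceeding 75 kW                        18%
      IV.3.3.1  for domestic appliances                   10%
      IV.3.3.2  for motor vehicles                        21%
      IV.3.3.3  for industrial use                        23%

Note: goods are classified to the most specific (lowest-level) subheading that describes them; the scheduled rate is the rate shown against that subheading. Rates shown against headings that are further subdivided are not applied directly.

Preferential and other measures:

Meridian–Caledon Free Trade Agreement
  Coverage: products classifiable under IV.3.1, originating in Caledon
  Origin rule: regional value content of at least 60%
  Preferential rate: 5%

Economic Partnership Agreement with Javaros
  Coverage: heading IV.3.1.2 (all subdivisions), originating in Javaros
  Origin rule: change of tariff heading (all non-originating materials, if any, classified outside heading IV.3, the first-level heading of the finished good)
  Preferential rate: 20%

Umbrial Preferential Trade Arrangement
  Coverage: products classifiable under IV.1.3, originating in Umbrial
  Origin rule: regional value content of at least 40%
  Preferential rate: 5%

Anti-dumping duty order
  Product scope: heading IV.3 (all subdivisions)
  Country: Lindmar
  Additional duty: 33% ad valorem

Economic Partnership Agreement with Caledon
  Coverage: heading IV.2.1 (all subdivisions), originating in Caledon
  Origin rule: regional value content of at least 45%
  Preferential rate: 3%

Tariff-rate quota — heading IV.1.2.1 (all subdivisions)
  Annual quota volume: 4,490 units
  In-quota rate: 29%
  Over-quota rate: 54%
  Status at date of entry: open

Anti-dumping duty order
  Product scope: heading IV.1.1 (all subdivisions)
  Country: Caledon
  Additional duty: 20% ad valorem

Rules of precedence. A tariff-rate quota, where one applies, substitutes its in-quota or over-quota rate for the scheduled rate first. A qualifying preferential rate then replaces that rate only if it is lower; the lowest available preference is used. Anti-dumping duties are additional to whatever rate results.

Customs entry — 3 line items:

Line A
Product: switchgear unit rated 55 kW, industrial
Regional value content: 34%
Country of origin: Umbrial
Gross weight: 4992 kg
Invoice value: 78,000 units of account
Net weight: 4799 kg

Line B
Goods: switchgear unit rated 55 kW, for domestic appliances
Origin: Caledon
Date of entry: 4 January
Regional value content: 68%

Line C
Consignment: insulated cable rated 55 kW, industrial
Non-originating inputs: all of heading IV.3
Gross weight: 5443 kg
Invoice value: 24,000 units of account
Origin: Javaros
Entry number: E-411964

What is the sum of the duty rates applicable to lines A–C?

Line A: switchgear unit → IV.3; rated 55 kW → IV.3.1; industrial → IV.3.1.2. Scheduled 10%. Umbrial agreement on IV.1.3: IV.3.1.2 not covered. → 10%.
Line B: switchgear unit → IV.3; rated 55 kW → IV.3.1; for domestic appliances → IV.3.1.3. Scheduled 30%. Caledon agreement on IV.3.1: RVC ≥ 60% → 5% available; Caledon agreement on IV.2.1: IV.3.1.3 not covered; preferential 5%. → 5%.
Line C: insulated cable → IV.2; rated 55 kW → IV.2.2; industrial → IV.2.2.3. Scheduled 34%. Javaros agreement on IV.3.1.2: IV.2.2.3 not covered. → 34%.
Sum: 10% + 5% + 34% = 49%.

49%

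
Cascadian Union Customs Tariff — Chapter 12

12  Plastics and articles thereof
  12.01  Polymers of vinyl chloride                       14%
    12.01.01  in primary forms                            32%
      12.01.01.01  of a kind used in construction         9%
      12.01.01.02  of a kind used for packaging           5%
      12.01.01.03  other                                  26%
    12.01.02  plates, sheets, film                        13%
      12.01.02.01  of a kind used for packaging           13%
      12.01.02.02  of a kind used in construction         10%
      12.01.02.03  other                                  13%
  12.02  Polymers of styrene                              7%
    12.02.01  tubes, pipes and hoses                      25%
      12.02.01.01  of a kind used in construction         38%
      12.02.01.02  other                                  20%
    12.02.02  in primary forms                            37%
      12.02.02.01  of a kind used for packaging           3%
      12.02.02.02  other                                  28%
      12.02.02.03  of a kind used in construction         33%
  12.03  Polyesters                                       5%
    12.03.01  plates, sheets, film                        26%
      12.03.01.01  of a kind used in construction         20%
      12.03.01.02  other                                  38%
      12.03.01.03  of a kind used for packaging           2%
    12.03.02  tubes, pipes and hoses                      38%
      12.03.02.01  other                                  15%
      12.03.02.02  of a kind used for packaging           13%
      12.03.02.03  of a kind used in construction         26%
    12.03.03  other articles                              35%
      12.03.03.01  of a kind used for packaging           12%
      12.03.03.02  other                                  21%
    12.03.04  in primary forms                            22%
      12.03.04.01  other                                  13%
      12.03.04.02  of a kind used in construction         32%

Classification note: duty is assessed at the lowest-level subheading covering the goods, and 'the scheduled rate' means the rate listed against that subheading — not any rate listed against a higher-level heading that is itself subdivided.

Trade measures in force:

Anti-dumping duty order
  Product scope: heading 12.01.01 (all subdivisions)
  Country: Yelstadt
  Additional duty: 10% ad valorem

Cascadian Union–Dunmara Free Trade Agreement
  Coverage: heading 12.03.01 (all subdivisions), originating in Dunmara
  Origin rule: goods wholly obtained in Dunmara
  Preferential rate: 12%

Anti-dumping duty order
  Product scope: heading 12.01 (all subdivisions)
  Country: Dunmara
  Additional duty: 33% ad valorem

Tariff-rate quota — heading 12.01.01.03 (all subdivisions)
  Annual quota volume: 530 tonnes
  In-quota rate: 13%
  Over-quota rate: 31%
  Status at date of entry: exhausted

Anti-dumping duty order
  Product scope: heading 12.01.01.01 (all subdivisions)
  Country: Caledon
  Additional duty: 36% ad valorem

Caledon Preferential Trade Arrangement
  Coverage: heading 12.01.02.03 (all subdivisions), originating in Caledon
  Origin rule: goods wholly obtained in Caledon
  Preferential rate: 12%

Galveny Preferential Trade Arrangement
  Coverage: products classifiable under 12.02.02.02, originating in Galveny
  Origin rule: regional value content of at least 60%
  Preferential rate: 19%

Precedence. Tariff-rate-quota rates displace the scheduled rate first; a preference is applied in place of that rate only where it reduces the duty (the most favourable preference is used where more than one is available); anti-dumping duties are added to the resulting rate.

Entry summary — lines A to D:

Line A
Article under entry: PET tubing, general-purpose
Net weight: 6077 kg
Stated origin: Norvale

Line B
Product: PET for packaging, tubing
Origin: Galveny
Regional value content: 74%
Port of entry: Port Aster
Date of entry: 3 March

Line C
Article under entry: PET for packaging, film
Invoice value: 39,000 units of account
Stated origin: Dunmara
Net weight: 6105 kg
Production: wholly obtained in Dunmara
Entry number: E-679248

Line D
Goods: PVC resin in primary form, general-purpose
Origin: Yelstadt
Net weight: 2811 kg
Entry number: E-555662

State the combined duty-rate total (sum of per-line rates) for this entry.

Line A: PET → 12.03; tubing → 12.03.02; general-purpose → 12.03.02.01. Scheduled 15%. No special measure applies. → 15%.
Line B: PET → 12.03; tubing → 12.03.02; for packaging → 12.03.02.02. Scheduled 13%. Galveny agreement on 12.02.02.02: 12.03.02.02 not covered. → 13%.
Line C: PET → 12.03; film → 12.03.01; for packaging → 12.03.01.03. Scheduled 2%. Dunmara agreement on 12.03.01: wholly obtained → 12% available; preference 12% not lower than 2% → no reduction. → 2%.
Line D: PVC → 12.01; resin in primary form → 12.01.01; general-purpose → 12.01.01.03. Scheduled 26%. quota on 12.01.01.03 exhausted → over-quota 31%; anti-dumping (Yelstadt, 12.01.01): +10%; total 31% + 10% = 41%. → 41%.
Sum: 15% + 13% + 2% + 41% = 71%.

71%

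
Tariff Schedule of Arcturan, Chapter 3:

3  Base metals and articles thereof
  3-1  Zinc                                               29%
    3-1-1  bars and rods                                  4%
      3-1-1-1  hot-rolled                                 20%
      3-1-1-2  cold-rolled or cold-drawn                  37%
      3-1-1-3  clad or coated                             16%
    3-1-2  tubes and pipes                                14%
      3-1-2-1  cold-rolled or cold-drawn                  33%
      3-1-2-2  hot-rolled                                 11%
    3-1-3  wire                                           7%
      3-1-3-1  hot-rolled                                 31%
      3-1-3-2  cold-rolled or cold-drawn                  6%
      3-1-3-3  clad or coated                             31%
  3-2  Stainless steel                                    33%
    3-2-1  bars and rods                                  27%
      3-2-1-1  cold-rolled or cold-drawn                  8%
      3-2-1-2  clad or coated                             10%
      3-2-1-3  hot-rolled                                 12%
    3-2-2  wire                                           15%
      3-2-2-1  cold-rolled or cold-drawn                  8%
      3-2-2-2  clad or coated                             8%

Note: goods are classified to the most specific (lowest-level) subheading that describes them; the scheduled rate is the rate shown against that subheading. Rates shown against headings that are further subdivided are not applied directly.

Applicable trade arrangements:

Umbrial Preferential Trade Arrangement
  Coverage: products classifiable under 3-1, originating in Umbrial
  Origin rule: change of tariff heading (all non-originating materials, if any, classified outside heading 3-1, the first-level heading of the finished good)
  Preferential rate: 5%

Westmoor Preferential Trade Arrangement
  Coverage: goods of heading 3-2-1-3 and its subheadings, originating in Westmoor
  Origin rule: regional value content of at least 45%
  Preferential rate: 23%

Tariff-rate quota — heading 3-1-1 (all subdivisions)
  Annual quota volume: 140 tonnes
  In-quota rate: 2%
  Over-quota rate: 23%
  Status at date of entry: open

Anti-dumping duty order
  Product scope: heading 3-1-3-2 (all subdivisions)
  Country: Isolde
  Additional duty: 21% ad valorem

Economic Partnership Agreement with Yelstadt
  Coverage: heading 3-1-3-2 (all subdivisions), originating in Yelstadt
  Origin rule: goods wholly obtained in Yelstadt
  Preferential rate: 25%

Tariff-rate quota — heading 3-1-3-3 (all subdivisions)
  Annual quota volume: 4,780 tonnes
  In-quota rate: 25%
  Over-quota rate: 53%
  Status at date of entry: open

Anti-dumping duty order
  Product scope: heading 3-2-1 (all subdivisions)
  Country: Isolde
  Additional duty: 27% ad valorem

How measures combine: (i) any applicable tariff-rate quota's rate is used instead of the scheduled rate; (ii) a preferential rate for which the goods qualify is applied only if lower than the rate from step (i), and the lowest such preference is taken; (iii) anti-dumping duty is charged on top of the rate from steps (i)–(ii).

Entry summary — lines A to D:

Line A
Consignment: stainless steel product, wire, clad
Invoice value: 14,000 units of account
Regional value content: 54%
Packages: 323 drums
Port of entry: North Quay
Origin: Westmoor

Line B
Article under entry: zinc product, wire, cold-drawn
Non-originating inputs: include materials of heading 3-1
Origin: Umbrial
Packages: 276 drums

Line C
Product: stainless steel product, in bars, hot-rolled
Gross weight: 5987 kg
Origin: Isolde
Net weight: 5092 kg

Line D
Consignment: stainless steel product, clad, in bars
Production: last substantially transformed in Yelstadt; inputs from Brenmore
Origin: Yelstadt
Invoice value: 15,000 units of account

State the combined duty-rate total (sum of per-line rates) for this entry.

63%

Line A: stainless steel → 3-2; wire → 3-2-2; clad → 3-2-2-2. Scheduled 8%. Westmoor agreement on 3-2-1-3: 3-2-2-2 not covered. → 8%.
Line B: zinc → 3-1; wire → 3-1-3; cold-drawn → 3-1-3-2. Scheduled 6%. Umbrial agreement on 3-1: CTH not met. → 6%.
Line C: stainless steel → 3-2; in bars → 3-2-1; hot-rolled → 3-2-1-3. Scheduled 12%. anti-dumping (Isolde, 3-2-1): +27%; total 12% + 27% = 39%. → 39%.
Line D: stainless steel → 3-2; in bars → 3-2-1; clad → 3-2-1-2. Scheduled 10%. Yelstadt agreement on 3-1-3-2: 3-2-1-2 not covered. → 10%.
Sum: 8% + 6% + 39% + 10% = 63%.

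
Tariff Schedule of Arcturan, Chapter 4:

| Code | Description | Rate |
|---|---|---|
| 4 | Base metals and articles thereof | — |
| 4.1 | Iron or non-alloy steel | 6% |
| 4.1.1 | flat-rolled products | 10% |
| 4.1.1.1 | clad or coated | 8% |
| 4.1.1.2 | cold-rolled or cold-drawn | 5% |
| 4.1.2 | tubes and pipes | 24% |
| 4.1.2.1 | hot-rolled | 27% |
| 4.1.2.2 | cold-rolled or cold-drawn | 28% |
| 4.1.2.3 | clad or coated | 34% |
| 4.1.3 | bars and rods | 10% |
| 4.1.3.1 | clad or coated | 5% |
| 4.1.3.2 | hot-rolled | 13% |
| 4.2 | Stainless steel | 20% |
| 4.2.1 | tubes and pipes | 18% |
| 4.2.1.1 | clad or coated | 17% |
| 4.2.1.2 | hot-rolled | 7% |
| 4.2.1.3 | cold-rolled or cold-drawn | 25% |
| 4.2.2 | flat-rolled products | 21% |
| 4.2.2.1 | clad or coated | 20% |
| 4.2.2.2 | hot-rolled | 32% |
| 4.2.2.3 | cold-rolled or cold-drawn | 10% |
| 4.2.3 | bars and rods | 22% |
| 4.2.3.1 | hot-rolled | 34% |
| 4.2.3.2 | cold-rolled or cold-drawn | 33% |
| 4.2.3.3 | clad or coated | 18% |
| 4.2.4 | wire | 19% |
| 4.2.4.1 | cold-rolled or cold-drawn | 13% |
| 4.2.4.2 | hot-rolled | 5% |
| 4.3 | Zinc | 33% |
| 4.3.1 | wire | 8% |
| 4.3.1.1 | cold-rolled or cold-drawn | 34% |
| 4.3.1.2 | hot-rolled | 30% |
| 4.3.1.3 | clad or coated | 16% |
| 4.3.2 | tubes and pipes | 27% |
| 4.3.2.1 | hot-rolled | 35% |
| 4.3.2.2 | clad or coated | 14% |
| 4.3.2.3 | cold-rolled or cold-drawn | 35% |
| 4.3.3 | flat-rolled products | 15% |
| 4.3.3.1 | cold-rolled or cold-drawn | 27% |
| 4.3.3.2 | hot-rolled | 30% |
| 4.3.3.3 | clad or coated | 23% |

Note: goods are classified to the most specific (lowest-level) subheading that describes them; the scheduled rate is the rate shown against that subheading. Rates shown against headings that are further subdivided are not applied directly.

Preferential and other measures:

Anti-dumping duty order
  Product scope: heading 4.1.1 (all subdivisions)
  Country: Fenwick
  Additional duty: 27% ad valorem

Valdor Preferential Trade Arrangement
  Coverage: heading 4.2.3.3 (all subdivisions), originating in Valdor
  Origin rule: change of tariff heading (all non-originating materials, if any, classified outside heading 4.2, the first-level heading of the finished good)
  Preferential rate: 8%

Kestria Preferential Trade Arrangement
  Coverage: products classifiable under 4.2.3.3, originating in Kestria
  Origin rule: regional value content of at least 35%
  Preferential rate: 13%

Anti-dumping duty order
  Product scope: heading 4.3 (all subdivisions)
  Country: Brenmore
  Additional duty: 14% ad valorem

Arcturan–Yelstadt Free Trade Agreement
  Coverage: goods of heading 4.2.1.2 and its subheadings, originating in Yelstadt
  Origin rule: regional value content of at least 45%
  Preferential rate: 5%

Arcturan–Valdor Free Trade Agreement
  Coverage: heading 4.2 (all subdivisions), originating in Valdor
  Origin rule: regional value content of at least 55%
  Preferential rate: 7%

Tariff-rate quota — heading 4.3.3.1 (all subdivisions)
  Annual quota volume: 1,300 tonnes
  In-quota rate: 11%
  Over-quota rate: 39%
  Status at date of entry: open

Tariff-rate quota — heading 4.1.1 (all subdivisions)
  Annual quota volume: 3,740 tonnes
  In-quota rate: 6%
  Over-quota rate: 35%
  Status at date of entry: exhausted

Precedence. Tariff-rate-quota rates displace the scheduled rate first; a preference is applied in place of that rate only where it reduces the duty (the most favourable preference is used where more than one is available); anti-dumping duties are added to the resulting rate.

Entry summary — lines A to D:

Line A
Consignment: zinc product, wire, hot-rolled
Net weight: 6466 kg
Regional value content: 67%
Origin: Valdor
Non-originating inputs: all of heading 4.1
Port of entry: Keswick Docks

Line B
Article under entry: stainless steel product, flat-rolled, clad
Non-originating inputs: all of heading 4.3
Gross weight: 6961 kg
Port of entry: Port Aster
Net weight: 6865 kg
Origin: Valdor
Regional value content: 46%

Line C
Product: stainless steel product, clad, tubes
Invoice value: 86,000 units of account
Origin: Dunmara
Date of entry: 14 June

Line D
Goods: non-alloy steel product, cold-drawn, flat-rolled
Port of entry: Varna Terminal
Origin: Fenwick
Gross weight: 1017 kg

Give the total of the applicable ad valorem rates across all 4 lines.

129%

Line A: zinc → 4.3; wire → 4.3.1; hot-rolled → 4.3.1.2. Scheduled 30%. Valdor agreement on 4.2.3.3: 4.3.1.2 not covered; Valdor agreement on 4.2: 4.3.1.2 not covered. → 30%.
Line B: stainless steel → 4.2; flat-rolled → 4.2.2; clad → 4.2.2.1. Scheduled 20%. Valdor agreement on 4.2.3.3: 4.2.2.1 not covered; Valdor agreement on 4.2: RVC < 55%. → 20%.
Line C: stainless steel → 4.2; tubes → 4.2.1; clad → 4.2.1.1. Scheduled 17%. No special measure applies. → 17%.
Line D: non-alloy steel → 4.1; flat-rolled → 4.1.1; cold-drawn → 4.1.1.2. Scheduled 5%. quota on 4.1.1 exhausted → over-quota 35%; anti-dumping (Fenwick, 4.1.1): +27%; total 35% + 27% = 62%. → 62%.
Sum: 30% + 20% + 17% + 62% = 129%.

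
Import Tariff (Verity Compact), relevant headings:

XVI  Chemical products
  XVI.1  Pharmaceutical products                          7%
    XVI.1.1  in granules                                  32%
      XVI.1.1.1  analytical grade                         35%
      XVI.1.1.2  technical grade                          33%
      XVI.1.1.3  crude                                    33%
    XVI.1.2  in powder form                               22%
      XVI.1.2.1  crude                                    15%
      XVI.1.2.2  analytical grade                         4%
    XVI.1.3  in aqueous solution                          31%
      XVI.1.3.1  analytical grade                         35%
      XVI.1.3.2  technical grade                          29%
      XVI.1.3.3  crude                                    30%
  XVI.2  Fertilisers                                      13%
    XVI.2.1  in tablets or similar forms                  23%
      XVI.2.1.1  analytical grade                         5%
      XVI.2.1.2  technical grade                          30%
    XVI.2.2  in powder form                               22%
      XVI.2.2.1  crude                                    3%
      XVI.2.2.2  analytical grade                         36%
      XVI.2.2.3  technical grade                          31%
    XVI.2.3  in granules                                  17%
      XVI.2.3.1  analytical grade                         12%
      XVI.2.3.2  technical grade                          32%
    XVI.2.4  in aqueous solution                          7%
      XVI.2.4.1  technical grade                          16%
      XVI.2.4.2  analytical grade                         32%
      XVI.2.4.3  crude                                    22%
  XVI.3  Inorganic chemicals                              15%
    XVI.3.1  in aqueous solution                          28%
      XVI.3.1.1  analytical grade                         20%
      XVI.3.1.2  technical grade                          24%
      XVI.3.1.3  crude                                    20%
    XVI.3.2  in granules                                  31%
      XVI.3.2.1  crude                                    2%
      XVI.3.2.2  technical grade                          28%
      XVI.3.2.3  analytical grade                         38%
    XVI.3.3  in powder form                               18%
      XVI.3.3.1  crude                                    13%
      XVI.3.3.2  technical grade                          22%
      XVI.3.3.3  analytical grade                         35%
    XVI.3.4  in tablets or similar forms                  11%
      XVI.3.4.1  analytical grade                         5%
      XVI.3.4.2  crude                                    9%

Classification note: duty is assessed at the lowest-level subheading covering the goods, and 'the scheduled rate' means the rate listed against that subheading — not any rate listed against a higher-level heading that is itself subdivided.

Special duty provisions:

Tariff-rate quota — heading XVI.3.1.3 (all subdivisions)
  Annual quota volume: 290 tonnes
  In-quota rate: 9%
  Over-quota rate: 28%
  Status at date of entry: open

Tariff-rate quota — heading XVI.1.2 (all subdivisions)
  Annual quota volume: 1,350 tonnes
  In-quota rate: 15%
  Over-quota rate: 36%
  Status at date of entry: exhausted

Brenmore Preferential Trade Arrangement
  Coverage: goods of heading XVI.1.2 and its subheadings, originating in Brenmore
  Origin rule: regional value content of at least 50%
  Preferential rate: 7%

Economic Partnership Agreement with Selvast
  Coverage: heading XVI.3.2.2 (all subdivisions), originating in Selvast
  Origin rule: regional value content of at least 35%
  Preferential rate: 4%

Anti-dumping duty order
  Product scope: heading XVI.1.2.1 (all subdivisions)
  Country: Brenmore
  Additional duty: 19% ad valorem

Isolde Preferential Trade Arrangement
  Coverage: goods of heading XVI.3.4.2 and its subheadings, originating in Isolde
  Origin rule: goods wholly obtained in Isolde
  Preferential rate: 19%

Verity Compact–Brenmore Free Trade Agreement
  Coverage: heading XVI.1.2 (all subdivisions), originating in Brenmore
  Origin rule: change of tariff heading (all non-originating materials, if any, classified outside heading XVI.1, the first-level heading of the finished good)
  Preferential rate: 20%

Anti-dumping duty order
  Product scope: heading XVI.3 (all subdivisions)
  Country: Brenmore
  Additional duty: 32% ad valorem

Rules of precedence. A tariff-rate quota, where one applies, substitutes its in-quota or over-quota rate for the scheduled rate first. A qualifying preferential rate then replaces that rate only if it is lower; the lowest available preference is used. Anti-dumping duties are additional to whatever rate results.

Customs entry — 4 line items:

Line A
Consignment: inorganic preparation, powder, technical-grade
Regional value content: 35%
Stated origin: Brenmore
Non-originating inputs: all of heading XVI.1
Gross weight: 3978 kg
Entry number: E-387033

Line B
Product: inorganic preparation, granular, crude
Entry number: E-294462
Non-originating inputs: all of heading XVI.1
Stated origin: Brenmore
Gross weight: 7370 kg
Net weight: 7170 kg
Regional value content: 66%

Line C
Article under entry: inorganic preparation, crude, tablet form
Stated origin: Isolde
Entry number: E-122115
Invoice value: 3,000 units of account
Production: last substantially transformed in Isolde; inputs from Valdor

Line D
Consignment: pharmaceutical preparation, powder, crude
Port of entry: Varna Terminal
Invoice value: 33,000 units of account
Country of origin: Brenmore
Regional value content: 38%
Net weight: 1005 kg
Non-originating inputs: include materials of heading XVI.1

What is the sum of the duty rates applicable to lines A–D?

152%

Line A: inorganic → XVI.3; powder → XVI.3.3; technical-grade → XVI.3.3.2. Scheduled 22%. Brenmore agreement on XVI.1.2: XVI.3.3.2 not covered; Brenmore agreement on XVI.1.2: XVI.3.3.2 not covered; anti-dumping (Brenmore, XVI.3): +32%; total 22% + 32% = 54%. → 54%.
Line B: inorganic → XVI.3; granular → XVI.3.2; crude → XVI.3.2.1. Scheduled 2%. Brenmore agreement on XVI.1.2: XVI.3.2.1 not covered; Brenmore agreement on XVI.1.2: XVI.3.2.1 not covered; anti-dumping (Brenmore, XVI.3): +32%; total 2% + 32% = 34%. → 34%.
Line C: inorganic → XVI.3; tablet form → XVI.3.4; crude → XVI.3.4.2. Scheduled 9%. Isolde agreement on XVI.3.4.2: not wholly obtained. → 9%.
Line D: pharmaceutical → XVI.1; powder → XVI.1.2; crude → XVI.1.2.1. Scheduled 15%. quota on XVI.1.2 exhausted → over-quota 36%; Brenmore agreement on XVI.1.2: RVC < 50%; Brenmore agreement on XVI.1.2: CTH not met; anti-dumping (Brenmore, XVI.1.2.1): +19%; total 36% + 19% = 55%. → 55%.
Sum: 54% + 34% + 9% + 55% = 152%.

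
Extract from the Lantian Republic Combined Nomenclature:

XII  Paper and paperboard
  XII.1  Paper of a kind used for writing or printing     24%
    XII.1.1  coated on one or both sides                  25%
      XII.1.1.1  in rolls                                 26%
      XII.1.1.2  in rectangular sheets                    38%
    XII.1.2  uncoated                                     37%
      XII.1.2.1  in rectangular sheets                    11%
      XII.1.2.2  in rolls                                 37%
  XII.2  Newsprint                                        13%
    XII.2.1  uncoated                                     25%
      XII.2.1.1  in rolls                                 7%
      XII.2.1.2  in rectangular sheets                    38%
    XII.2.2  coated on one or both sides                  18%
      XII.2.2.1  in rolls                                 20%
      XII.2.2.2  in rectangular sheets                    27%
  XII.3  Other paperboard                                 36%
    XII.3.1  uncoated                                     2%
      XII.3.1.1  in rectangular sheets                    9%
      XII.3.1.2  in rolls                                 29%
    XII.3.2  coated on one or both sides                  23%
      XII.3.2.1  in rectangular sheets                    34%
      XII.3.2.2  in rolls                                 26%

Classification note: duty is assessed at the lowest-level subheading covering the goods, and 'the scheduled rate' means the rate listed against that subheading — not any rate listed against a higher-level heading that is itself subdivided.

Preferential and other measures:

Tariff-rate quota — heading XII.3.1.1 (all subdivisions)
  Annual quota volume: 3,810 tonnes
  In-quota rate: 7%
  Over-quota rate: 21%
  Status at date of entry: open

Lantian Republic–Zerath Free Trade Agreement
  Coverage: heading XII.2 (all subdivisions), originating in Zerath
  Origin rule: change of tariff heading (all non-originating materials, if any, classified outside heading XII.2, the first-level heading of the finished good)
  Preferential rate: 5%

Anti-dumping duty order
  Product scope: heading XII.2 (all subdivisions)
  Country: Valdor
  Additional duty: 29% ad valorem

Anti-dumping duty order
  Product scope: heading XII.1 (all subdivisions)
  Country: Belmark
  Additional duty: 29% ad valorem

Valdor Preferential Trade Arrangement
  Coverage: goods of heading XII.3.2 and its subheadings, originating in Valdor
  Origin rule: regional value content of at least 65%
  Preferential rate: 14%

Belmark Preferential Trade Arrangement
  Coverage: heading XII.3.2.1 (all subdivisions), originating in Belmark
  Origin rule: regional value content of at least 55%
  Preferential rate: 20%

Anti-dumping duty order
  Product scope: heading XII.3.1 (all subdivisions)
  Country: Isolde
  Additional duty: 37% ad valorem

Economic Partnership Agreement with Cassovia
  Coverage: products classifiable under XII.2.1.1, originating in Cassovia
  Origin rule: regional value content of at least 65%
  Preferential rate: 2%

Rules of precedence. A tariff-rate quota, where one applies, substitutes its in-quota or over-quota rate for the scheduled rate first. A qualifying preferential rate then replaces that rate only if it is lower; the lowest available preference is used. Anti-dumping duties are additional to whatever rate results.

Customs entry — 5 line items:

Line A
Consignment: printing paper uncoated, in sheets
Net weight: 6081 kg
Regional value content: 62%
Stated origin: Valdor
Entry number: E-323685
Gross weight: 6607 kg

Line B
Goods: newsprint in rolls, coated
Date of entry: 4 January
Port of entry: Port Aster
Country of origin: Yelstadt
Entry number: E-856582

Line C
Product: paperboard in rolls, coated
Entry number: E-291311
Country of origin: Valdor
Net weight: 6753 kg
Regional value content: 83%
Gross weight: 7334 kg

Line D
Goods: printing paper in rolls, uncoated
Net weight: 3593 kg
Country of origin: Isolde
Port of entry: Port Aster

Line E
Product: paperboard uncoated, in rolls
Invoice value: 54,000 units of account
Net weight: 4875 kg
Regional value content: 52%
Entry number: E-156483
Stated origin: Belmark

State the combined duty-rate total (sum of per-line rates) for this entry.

Line A: printing paper → XII.1; uncoated → XII.1.2; in sheets → XII.1.2.1. Scheduled 11%. Valdor agreement on XII.3.2: XII.1.2.1 not covered. → 11%.
Line B: newsprint → XII.2; coated → XII.2.2; in rolls → XII.2.2.1. Scheduled 20%. No special measure applies. → 20%.
Line C: paperboard → XII.3; coated → XII.3.2; in rolls → XII.3.2.2. Scheduled 26%. Valdor agreement on XII.3.2: RVC ≥ 65% → 14% available; preferential 14%. → 14%.
Line D: printing paper → XII.1; uncoated → XII.1.2; in rolls → XII.1.2.2. Scheduled 37%. No special measure applies. → 37%.
Line E: paperboard → XII.3; uncoated → XII.3.1; in rolls → XII.3.1.2. Scheduled 29%. Belmark agreement on XII.3.2.1: XII.3.1.2 not covered. → 29%.
Sum: 11% + 20% + 14% + 37% + 29% = 111%.

111%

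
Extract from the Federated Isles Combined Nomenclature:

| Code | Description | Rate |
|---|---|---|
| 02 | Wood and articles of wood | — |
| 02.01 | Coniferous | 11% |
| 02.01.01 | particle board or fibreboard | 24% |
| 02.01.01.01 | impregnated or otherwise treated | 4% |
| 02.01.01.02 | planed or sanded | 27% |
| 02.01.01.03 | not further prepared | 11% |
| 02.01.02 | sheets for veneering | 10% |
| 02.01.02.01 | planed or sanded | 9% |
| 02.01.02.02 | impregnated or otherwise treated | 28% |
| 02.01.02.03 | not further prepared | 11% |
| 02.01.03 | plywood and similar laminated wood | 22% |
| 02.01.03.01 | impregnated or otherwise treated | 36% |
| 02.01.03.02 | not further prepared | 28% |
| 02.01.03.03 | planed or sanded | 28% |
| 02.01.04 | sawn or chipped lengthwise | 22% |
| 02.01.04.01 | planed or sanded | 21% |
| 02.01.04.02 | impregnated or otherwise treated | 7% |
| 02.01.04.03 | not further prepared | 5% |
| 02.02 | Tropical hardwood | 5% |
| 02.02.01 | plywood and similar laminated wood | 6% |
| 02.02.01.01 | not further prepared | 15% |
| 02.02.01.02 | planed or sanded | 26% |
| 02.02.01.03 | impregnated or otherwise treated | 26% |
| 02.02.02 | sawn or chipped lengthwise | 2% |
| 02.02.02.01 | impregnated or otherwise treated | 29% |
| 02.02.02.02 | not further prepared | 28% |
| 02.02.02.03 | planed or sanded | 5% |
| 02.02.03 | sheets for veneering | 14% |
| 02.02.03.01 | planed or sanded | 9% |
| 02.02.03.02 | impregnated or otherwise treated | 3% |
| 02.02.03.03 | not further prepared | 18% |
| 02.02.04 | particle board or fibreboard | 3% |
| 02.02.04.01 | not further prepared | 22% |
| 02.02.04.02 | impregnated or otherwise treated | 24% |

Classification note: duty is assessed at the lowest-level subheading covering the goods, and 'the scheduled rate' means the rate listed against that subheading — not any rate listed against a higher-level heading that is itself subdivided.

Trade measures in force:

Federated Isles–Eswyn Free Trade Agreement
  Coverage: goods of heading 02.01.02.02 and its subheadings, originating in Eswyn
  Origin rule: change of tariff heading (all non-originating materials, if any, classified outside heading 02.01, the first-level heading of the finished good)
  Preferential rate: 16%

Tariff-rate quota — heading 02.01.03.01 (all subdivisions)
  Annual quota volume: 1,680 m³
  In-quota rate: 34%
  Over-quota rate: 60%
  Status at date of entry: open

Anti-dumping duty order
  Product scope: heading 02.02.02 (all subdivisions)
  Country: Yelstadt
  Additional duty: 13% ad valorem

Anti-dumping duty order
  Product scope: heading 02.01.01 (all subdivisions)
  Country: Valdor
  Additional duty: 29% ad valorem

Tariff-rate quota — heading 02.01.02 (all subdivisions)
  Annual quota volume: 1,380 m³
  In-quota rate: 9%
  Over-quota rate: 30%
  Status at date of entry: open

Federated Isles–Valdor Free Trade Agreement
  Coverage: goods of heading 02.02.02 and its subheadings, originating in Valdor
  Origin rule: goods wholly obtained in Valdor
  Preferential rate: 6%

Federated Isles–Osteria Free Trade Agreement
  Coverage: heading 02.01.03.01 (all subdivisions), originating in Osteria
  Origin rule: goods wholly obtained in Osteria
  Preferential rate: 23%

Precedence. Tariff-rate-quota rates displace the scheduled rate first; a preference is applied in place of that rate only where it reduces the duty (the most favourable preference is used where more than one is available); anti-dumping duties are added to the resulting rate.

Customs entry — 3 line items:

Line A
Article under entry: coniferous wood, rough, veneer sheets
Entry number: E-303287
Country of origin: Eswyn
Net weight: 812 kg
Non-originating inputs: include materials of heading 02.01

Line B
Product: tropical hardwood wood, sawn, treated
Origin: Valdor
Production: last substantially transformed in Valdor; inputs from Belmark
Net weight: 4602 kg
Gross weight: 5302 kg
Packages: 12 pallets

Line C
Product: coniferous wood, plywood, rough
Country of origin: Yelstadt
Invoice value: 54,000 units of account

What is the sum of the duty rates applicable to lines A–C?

66%

Line A: coniferous → 02.01; veneer sheets → 02.01.02; rough → 02.01.02.03. Scheduled 11%. quota on 02.01.02 open → in-quota 9%; Eswyn agreement on 02.01.02.02: 02.01.02.03 not covered. → 9%.
Line B: tropical hardwood → 02.02; sawn → 02.02.02; treated → 02.02.02.01. Scheduled 29%. Valdor agreement on 02.02.02: not wholly obtained. → 29%.
Line C: coniferous → 02.01; plywood → 02.01.03; rough → 02.01.03.02. Scheduled 28%. No special measure applies. → 28%.
Sum: 9% + 29% + 28% = 66%.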